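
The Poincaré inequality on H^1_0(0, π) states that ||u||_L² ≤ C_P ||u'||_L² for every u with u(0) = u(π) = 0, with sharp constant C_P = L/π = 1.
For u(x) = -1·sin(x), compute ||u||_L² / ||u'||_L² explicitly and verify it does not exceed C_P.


||u||_L² / ||u'||_L² = 1 = C_P.

u(x) = -1·sin(x), so u'(x) = -cos(x).
Writing u(x) = A·sin(kπx/L) with A = -1 and k = 1, use ∫_0^L sin²(kπx/L) dx = L/2 and ∫_0^L cos²(kπx/L) dx = L/2.
u² = 1·sin²(x) and (u')² = 1·cos²(x), and each of sin², cos² integrates to L/2 = π/2 over (0, π).
∫_0^π u² dx = π/2, so ||u||_L² = sqrt(2)*sqrt(π)/2.
∫_0^π (u')² dx = π/2, so ||u'||_L² = sqrt(2)*sqrt(π)/2.
Ratio ||u||_L² / ||u'||_L² = 1.
Sharp Poincaré constant on H^1_0(0, π) is C_P = L/π = 1, achieved by sin(x).
This is the k = 1 eigenfunction (up to amplitude), so the ratio equals the sharp Poincaré constant exactly.


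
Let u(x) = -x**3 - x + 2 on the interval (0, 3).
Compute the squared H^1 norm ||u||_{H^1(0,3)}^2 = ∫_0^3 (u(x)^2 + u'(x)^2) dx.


||u||_{H^1}^2 = 28911/35

The H^1 norm (squared) on an interval (0, L) is
  ||u||_{H^1}^2 = ∫_0^L u(x)^2 dx + ∫_0^L u'(x)^2 dx.
Compute u'(x) = -3*x**2 - 1.
Then u(x)^2 = x**6 + 2*x**4 - 4*x**3 + x**2 - 4*x + 4 and u'(x)^2 = 9*x**4 + 6*x**2 + 1.
Integrate each monomial from 0 to 3 using ∫_0^3 c·x^n dx = c·3^(n+1)/(n+1):
  ∫_0^3 u(x)^2 dx = ∫_0^3 (x^6 + 2*x^4 - 4*x^3 + x^2 - 4*x + 4) dx. Term by term:
    ∫_0^3 x^6 dx = 2187/7;  ∫_0^3 2*x^4 dx = 486/5;  ∫_0^3 -4*x^3 dx = -81;
    ∫_0^3 x^2 dx = 9;  ∫_0^3 -4*x dx = -18;  ∫_0^3 4 dx = 12.
  Sum: 2187/7 + 486/5 − 81 + 9 − 18 + 12 = 11607/35.
  ∫_0^3 u'(x)^2 dx = ∫_0^3 (9*x^4 + 6*x^2 + 1) dx. Term by term:
    ∫_0^3 9*x^4 dx = 2187/5;  ∫_0^3 6*x^2 dx = 54;  ∫_0^3 1 dx = 3.
  Sum: 2187/5 + 54 + 3 = 2472/5.
Adding: ||u||_{H^1}^2 = 11607/35 + 2472/5 = 28911/35.


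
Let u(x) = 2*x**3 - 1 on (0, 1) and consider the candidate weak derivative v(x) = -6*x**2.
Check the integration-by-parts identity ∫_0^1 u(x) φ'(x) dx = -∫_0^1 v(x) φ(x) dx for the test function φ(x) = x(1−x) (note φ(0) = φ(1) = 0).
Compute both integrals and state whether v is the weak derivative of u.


LHS = -3/10, RHS = 3/10. No, v is not the weak derivative of u.

u(x) = 2*x**3 - 1, classical derivative u'(x) = 6*x**2.
φ(x) = x(1−x), so φ'(x) = 1 - 2*x.
Note φ(0) = φ(1) = 0, so the boundary term u·φ vanishes.
LHS = ∫_0^1 u(x) φ'(x) dx = ∫_0^1 (-4*x^4 + 2*x^3 + 2*x - 1) dx. Term by term:
  ∫_0^1 -4*x^4 dx = -4/5;  ∫_0^1 2*x^3 dx = 1/2;  ∫_0^1 2*x dx = 1;
  ∫_0^1 -1 dx = -1.
Sum: -4/5 + 1/2 + 1 − 1 = -3/10.
So LHS = -3/10.
∫_0^1 v(x) φ(x) dx = ∫_0^1 (6*x^4 - 6*x^3) dx. Term by term:
  ∫_0^1 6*x^4 dx = 6/5;  ∫_0^1 -6*x^3 dx = -3/2.
Sum: 6/5 − 3/2 = -3/10.
So RHS = -∫_0^1 v(x) φ(x) dx = 3/10.
LHS − RHS = -3/5 ≠ 0, so the identity fails.
(For a valid weak derivative the identity must hold for EVERY test function, in particular this one. The failure shows v is NOT the weak derivative of u.)
Correct weak derivative would be u'(x) = 6*x**2.


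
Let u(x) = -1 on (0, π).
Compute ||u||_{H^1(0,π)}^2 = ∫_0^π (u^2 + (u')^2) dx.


||u||_{H^1(0,π)}^2 = π

u'(x) = 0.
Expand u² and (u')² and integrate term by term on (0, π), using: for integers n ≥ 1, ∫_0^π sin²(nx) dx = ∫_0^π cos²(nx) dx = π/2; for n ≠ n', ∫_0^π sin(nx)sin(n'x) dx = ∫_0^π cos(nx)cos(n'x) dx = 0; and by product-to-sum, ∫_0^π sin(nx)cos(n'x) dx = ½∫_0^π [sin((n+n')x) + sin((n−n')x)] dx, which is 0 when n+n' is even and 2n/(n²−n'²) when n+n' is odd (it need not vanish on (0, π)). For the constant mode: ∫_0^π 1 dx = π, ∫_0^π cos(nx) dx = 0, ∫_0^π sin(nx) dx = (1−(−1)^n)/n.
  u² squared terms: (-1)²·∫1 dx = 1·π = π.
  So ∫_0^π u² dx = π.
  u' ≡ 0, so ∫_0^π (u')² dx = 0.
||u||_{H^1}^2 = (π) + (0) = π.


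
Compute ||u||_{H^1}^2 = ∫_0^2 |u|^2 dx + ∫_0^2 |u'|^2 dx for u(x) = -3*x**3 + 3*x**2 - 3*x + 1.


||u||_{H^1}^2 = 12312/35

The H^1 norm (squared) on an interval (0, L) is
  ||u||_{H^1}^2 = ∫_0^L u(x)^2 dx + ∫_0^L u'(x)^2 dx.
Compute u'(x) = -9*x**2 + 6*x - 3.
Then u(x)^2 = 9*x**6 - 18*x**5 + 27*x**4 - 24*x**3 + 15*x**2 - 6*x + 1 and u'(x)^2 = 81*x**4 - 108*x**3 + 90*x**2 - 36*x + 9.
Integrate each monomial from 0 to 2 using ∫_0^2 c·x^n dx = c·2^(n+1)/(n+1):
  ∫_0^2 u(x)^2 dx = ∫_0^2 (9*x^6 - 18*x^5 + 27*x^4 - 24*x^3 + 15*x^2 - 6*x + 1) dx. Term by term:
    ∫_0^2 9*x^6 dx = 1152/7;  ∫_0^2 -18*x^5 dx = -192;  ∫_0^2 27*x^4 dx = 864/5;
    ∫_0^2 -24*x^3 dx = -96;  ∫_0^2 15*x^2 dx = 40;  ∫_0^2 -6*x dx = -12;
    ∫_0^2 1 dx = 2.
  Sum: 1152/7 − 192 + 864/5 − 96 + 40 − 12 + 2 = 2778/35.
  ∫_0^2 u'(x)^2 dx = ∫_0^2 (81*x^4 - 108*x^3 + 90*x^2 - 36*x + 9) dx. Term by term:
    ∫_0^2 81*x^4 dx = 2592/5;  ∫_0^2 -108*x^3 dx = -432;  ∫_0^2 90*x^2 dx = 240;
    ∫_0^2 -36*x dx = -72;  ∫_0^2 9 dx = 18.
  Sum: 2592/5 − 432 + 240 − 72 + 18 = 1362/5.
Adding: ||u||_{H^1}^2 = 2778/35 + 1362/5 = 12312/35.


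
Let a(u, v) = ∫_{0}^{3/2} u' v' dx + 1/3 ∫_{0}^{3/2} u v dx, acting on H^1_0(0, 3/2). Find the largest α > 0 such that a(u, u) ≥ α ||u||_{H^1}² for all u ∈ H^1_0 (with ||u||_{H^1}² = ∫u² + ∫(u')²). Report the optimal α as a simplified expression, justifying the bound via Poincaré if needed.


α = (3 + 4*π^2)/(9 + 4*π^2)

Coercivity of a(·,·) on H^1_0(0, 3/2) means a(u, u) ≥ α ||u||_{H^1}² for every u ∈ H^1_0.
The interval has length L = 3/2, and Poincaré/coercivity depend only on L. Here a(u, u) = ∫(u')² + (1/3)·∫u².
Here 0 < c = 1/3 < 1. The condition a(u,u) ≥ α||u||_{H^1}² reads (1−α)∫(u')² ≥ (α−c)∫u². Any admissible α is ≤ 1 (rapidly oscillating u have ∫u²/∫(u')² → 0), and α = 1 would force 0 ≥ (1−c)∫u², impossible since c < 1; so 1−α > 0. By the sharp Poincaré inequality on H^1_0 of an interval of length L, ∫(u')² ≥ (π/L)²∫u² with equality for the first sine mode sin(π(x−x₀)/L) (x₀ the left endpoint), so the inequality holds for all u iff (1−α)(π/L)² ≥ α − c, i.e. α ≤ ((π/L)² + c)/((π/L)² + 1) = (1 + c(L/π)²)/(1 + (L/π)²). With (π/L)² = 4*π^2/9 and c = 1/3, the largest admissible constant is α = ((π/L)² + c)/((π/L)² + 1).
Simplifying, α = (3 + 4*π^2)/(9 + 4*π^2).


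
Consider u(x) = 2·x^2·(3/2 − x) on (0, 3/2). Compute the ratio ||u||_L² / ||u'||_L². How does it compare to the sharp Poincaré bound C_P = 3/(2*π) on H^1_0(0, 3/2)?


||u||_L² / ||u'||_L² = 3*sqrt(14)/28 < C_P = 3/(2*π).

u(x) = 2·x^2·(3/2 − x), so u'(x) = 6*x*(1 - x).
u(x) = 2·x^2·(3/2 − x) vanishes at x = 0 and x = 3/2, so u ∈ H^1_0(0, 3/2). Differentiate via the product rule and integrate the resulting polynomials term by term.
  ∫_0^3/2 u² dx = ∫_0^3/2 (4*x^6 - 12*x^5 + 9*x^4) dx. Term by term:
    ∫_0^3/2 4*x^6 dx = 2187/224;  ∫_0^3/2 -12*x^5 dx = -729/32;  ∫_0^3/2 9*x^4 dx = 2187/160.
  Sum: 2187/224 − 729/32 + 2187/160 = 729/1120.
  ∫_0^3/2 (u')² dx = ∫_0^3/2 (36*x^4 - 72*x^3 + 36*x^2) dx. Term by term:
    ∫_0^3/2 36*x^4 dx = 2187/40;  ∫_0^3/2 -72*x^3 dx = -729/8;  ∫_0^3/2 36*x^2 dx = 81/2.
  Sum: 2187/40 − 729/8 + 81/2 = 81/20.
∫_0^3/2 u² dx = 729/1120, so ||u||_L² = 27*sqrt(70)/280.
∫_0^3/2 (u')² dx = 81/20, so ||u'||_L² = 9*sqrt(5)/10.
Ratio ||u||_L² / ||u'||_L² = 3*sqrt(14)/28.
Sharp Poincaré constant on H^1_0(0, 3/2) is C_P = L/π = 3/(2*π), achieved by sin(2*π/3·x).
A polynomial bump cannot attain the sharp Poincaré constant (only the first sine eigenfunction does), so the ratio is strictly less than C_P, consistent with ||u||_L² ≤ C_P ||u'||_L².


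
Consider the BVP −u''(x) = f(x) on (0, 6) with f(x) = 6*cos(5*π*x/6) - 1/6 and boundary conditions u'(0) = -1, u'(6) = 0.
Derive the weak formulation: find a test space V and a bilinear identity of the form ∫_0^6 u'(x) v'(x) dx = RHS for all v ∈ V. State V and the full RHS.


V = H^1(0, 6) (v unrestricted at boundary; u is determined up to an additive constant); weak form: ∫_0^6 u'v' dx = ∫_0^6 (6*cos(5*π*x/6) - 1/6) v dx + v(0) for all v ∈ V.

Multiply both sides by a test function v and integrate from 0 to 6:
  ∫_0^6 −u''(x) v(x) dx = ∫_0^6 f(x) v(x) dx.
Integrate the LHS by parts once:
  ∫_0^6 −u'' v dx = −[u'(x) v(x)]_0^6 + ∫_0^6 u'(x) v'(x) dx.
Thus ∫_0^6 u'(x) v'(x) dx = ∫_0^6 f(x) v(x) dx + [u'(x) v(x)]_0^6.
Choose V so that boundary terms are either known or forced to vanish.
u has inhomogeneous Neumann u'(0) = -1, u'(6) = 0. [u' v]_0^6 = (0)·v(6) − (-1)·v(0) = v(0). Take V = H^1(0, 6); boundary term becomes part of RHS.
Weak formulation: find u (satisfying any essential BC) such that ∫_0^6 u'(x) v'(x) dx = ∫_0^6 f v dx + v(0) for all v ∈ V (Neumann data are natural BCs: they enter the RHS as boundary terms).
Substituting f(x) = 6*cos(5*π*x/6) - 1/6, the right-hand side is ∫_0^6 (6*cos(5*π*x/6) - 1/6) v dx + v(0).
Compatibility check (pure Neumann): taking v ≡ 1 ∈ V gives 0 = ∫_0^6 f dx + (0) − (-1), i.e. ∫_0^6 f dx must equal u'(0) − u'(6) = -1. Indeed ∫_0^6 (6*cos(5*π*x/6) - 1/6) dx = -1, so the data are compatible. The solution is then unique only up to an additive constant (fix it e.g. by requiring ∫_0^6 u dx = 0).


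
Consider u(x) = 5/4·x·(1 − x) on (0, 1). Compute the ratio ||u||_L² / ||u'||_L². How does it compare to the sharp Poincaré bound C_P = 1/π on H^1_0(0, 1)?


||u||_L² / ||u'||_L² = sqrt(10)/10 < C_P = 1/π.

u(x) = 5/4·x·(1 − x), so u'(x) = 5/4 - 5*x/2.
u(x) = 5/4·x·(1 − x) vanishes at x = 0 and x = 1, so u ∈ H^1_0(0, 1). Differentiate via the product rule and integrate the resulting polynomials term by term.
  ∫_0^1 u² dx = ∫_0^1 (25*x^4/16 - 25*x^3/8 + 25*x^2/16) dx. Term by term:
    ∫_0^1 25*x^4/16 dx = 5/16;  ∫_0^1 -25*x^3/8 dx = -25/32;  ∫_0^1 25*x^2/16 dx = 25/48.
  Sum: 5/16 − 25/32 + 25/48 = 5/96.
  ∫_0^1 (u')² dx = ∫_0^1 (25*x^2/4 - 25*x/4 + 25/16) dx. Term by term:
    ∫_0^1 25*x^2/4 dx = 25/12;  ∫_0^1 -25*x/4 dx = -25/8;  ∫_0^1 25/16 dx = 25/16.
  Sum: 25/12 − 25/8 + 25/16 = 25/48.
∫_0^1 u² dx = 5/96, so ||u||_L² = sqrt(30)/24.
∫_0^1 (u')² dx = 25/48, so ||u'||_L² = 5*sqrt(3)/12.
Ratio ||u||_L² / ||u'||_L² = sqrt(10)/10.
Sharp Poincaré constant on H^1_0(0, 1) is C_P = L/π = 1/π, achieved by sin(π·x).
A polynomial bump cannot attain the sharp Poincaré constant (only the first sine eigenfunction does), so the ratio is strictly less than C_P, consistent with ||u||_L² ≤ C_P ||u'||_L².


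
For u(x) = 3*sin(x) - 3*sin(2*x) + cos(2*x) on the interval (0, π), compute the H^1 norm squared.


||u||_{H^1(0,π)}^2 = -20 + 34*π

u'(x) = -2*sin(2*x) + 3*cos(x) - 6*cos(2*x).
Expand u² and (u')² and integrate term by term on (0, π), using: for integers n ≥ 1, ∫_0^π sin²(nx) dx = ∫_0^π cos²(nx) dx = π/2; for n ≠ n', ∫_0^π sin(nx)sin(n'x) dx = ∫_0^π cos(nx)cos(n'x) dx = 0; and by product-to-sum, ∫_0^π sin(nx)cos(n'x) dx = ½∫_0^π [sin((n+n')x) + sin((n−n')x)] dx, which is 0 when n+n' is even and 2n/(n²−n'²) when n+n' is odd (it need not vanish on (0, π)).
  u² squared terms: (-3)²·∫sin(2x)² dx = 9·π/2 = 9*π/2;  (3)²·∫sin(x)² dx = 9·π/2 = 9*π/2;  (1)²·∫cos(2x)² dx = 1·π/2 = π/2.
  u² cross terms: 2·(-3)·(3)·∫sin(2x)·sin(x) dx = -18·(0) = 0;  2·(-3)·(1)·∫sin(2x)·cos(2x) dx = -6·(0) = 0;  2·(3)·(1)·∫sin(x)·cos(2x) dx = 6·(-2/3) = -4.
  So ∫_0^π u² dx = 9*π/2 + 9*π/2 + π/2 + 0 + 0 − 4 = -4 + 19*π/2.
  (u')² squared terms: (-6)²·∫cos(2x)² dx = 36·π/2 = 18*π;  (-2)²·∫sin(2x)² dx = 4·π/2 = 2*π;  (3)²·∫cos(x)² dx = 9·π/2 = 9*π/2.
  (u')² cross terms: 2·(-6)·(-2)·∫cos(2x)·sin(2x) dx = 24·(0) = 0;  2·(-6)·(3)·∫cos(2x)·cos(x) dx = -36·(0) = 0;  2·(-2)·(3)·∫sin(2x)·cos(x) dx = -12·(4/3) = -16.
  So ∫_0^π (u')² dx = 18*π + 2*π + 9*π/2 + 0 + 0 − 16 = -16 + 49*π/2.
||u||_{H^1}^2 = (-4 + 19*π/2) + (-16 + 49*π/2) = -20 + 34*π.


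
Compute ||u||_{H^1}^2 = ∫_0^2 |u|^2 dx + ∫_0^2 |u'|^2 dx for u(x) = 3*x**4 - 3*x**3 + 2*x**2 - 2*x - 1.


||u||_{H^1}^2 = 128794/105

The H^1 norm (squared) on an interval (0, L) is
  ||u||_{H^1}^2 = ∫_0^L u(x)^2 dx + ∫_0^L u'(x)^2 dx.
Compute u'(x) = 12*x**3 - 9*x**2 + 4*x - 2.
Then u(x)^2 = 9*x**8 - 18*x**7 + 21*x**6 - 24*x**5 + 10*x**4 - 2*x**3 + 4*x + 1 and u'(x)^2 = 144*x**6 - 216*x**5 + 177*x**4 - 120*x**3 + 52*x**2 - 16*x + 4.
Integrate each monomial from 0 to 2 using ∫_0^2 c·x^n dx = c·2^(n+1)/(n+1):
  ∫_0^2 u(x)^2 dx = ∫_0^2 (9*x^8 - 18*x^7 + 21*x^6 - 24*x^5 + 10*x^4 - 2*x^3 + 4*x + 1) dx. Term by term:
    ∫_0^2 9*x^8 dx = 512;  ∫_0^2 -18*x^7 dx = -576;  ∫_0^2 21*x^6 dx = 384;
    ∫_0^2 -24*x^5 dx = -256;  ∫_0^2 10*x^4 dx = 64;  ∫_0^2 -2*x^3 dx = -8;
    ∫_0^2 4*x dx = 8;  ∫_0^2 1 dx = 2.
  Sum: 512 − 576 + 384 − 256 + 64 − 8 + 8 + 2 = 130.
  ∫_0^2 u'(x)^2 dx = ∫_0^2 (144*x^6 - 216*x^5 + 177*x^4 - 120*x^3 + 52*x^2 - 16*x + 4) dx. Term by term:
    ∫_0^2 144*x^6 dx = 18432/7;  ∫_0^2 -216*x^5 dx = -2304;  ∫_0^2 177*x^4 dx = 5664/5;
    ∫_0^2 -120*x^3 dx = -480;  ∫_0^2 52*x^2 dx = 416/3;  ∫_0^2 -16*x dx = -32;
    ∫_0^2 4 dx = 8.
  Sum: 18432/7 − 2304 + 5664/5 − 480 + 416/3 − 32 + 8 = 115144/105.
Adding: ||u||_{H^1}^2 = 130 + 115144/105 = 128794/105.


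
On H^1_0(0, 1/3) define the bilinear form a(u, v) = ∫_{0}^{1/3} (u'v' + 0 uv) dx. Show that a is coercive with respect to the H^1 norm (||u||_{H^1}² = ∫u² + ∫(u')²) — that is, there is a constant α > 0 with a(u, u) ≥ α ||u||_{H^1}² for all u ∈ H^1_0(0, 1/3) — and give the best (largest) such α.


α = 9*π^2/(1 + 9*π^2)

Coercivity of a(·,·) on H^1_0(0, 1/3) means a(u, u) ≥ α ||u||_{H^1}² for every u ∈ H^1_0.
The interval has length L = 1/3, and Poincaré/coercivity depend only on L. Here a(u, u) = ∫(u')² + (0)·∫u².
Here c = 0, so a(u,u) = ∫(u')² alone. The condition a(u,u) ≥ α||u||_{H^1}² reads (1−α)∫(u')² ≥ (α−c)∫u². Any admissible α is ≤ 1 (rapidly oscillating u have ∫u²/∫(u')² → 0), and α = 1 would force 0 ≥ (1−c)∫u², impossible since c < 1; so 1−α > 0. By the sharp Poincaré inequality on H^1_0 of an interval of length L, ∫(u')² ≥ (π/L)²∫u² with equality for the first sine mode sin(π(x−x₀)/L) (x₀ the left endpoint), so the inequality holds for all u iff (1−α)(π/L)² ≥ α − c, i.e. α ≤ ((π/L)² + c)/((π/L)² + 1) = (1 + c(L/π)²)/(1 + (L/π)²). (Direct route, valid since c ≤ 0: Poincaré gives c∫u² ≥ c(L/π)²∫(u')², so a(u,u) ≥ (1 + c(L/π)²)∫(u')², while ||u||_{H^1}² ≤ (1 + (L/π)²)∫(u')²; dividing yields the same α.) With (π/L)² = 9*π^2 and c = 0, the largest admissible constant is α = ((π/L)² + c)/((π/L)² + 1).
Simplifying, α = 9*π^2/(1 + 9*π^2).


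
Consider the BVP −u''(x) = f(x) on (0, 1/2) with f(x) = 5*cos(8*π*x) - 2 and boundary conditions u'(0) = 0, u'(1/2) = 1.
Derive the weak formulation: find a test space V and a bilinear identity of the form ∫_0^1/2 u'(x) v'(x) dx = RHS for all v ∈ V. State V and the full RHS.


V = H^1(0, 1/2) (v unrestricted at boundary; u is determined up to an additive constant); weak form: ∫_0^1/2 u'v' dx = ∫_0^1/2 (5*cos(8*π*x) - 2) v dx + v(1/2) for all v ∈ V.

Multiply both sides by a test function v and integrate from 0 to 1/2:
  ∫_0^1/2 −u''(x) v(x) dx = ∫_0^1/2 f(x) v(x) dx.
Integrate the LHS by parts once:
  ∫_0^1/2 −u'' v dx = −[u'(x) v(x)]_0^1/2 + ∫_0^1/2 u'(x) v'(x) dx.
Thus ∫_0^1/2 u'(x) v'(x) dx = ∫_0^1/2 f(x) v(x) dx + [u'(x) v(x)]_0^1/2.
Choose V so that boundary terms are either known or forced to vanish.
u has inhomogeneous Neumann u'(0) = 0, u'(1/2) = 1. [u' v]_0^1/2 = (1)·v(1/2) − (0)·v(0) = v(1/2). Take V = H^1(0, 1/2); boundary term becomes part of RHS.
Weak formulation: find u (satisfying any essential BC) such that ∫_0^1/2 u'(x) v'(x) dx = ∫_0^1/2 f v dx + v(1/2) for all v ∈ V (Neumann data are natural BCs: they enter the RHS as boundary terms).
Substituting f(x) = 5*cos(8*π*x) - 2, the right-hand side is ∫_0^1/2 (5*cos(8*π*x) - 2) v dx + v(1/2).
Compatibility check (pure Neumann): taking v ≡ 1 ∈ V gives 0 = ∫_0^1/2 f dx + (1) − (0), i.e. ∫_0^1/2 f dx must equal u'(0) − u'(1/2) = -1. Indeed ∫_0^1/2 (5*cos(8*π*x) - 2) dx = -1, so the data are compatible. The solution is then unique only up to an additive constant (fix it e.g. by requiring ∫_0^1/2 u dx = 0).


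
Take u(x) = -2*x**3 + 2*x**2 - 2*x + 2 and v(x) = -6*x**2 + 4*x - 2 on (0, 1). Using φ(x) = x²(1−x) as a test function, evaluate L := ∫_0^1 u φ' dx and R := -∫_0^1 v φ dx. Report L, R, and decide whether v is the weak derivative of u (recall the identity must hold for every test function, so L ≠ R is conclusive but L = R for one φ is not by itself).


LHS = 1/6, RHS = 1/6. Yes, v = u' weakly.

u(x) = -2*x**3 + 2*x**2 - 2*x + 2, classical derivative u'(x) = -6*x**2 + 4*x - 2.
φ(x) = x²(1−x), so φ'(x) = x*(2 - 3*x).
Note φ(0) = φ(1) = 0, so the boundary term u·φ vanishes.
LHS = ∫_0^1 u(x) φ'(x) dx = ∫_0^1 (6*x^5 - 10*x^4 + 10*x^3 - 10*x^2 + 4*x) dx. Term by term:
  ∫_0^1 6*x^5 dx = 1;  ∫_0^1 -10*x^4 dx = -2;  ∫_0^1 10*x^3 dx = 5/2;
  ∫_0^1 -10*x^2 dx = -10/3;  ∫_0^1 4*x dx = 2.
Sum: 1 − 2 + 5/2 − 10/3 + 2 = 1/6.
So LHS = 1/6.
∫_0^1 v(x) φ(x) dx = ∫_0^1 (6*x^5 - 10*x^4 + 6*x^3 - 2*x^2) dx. Term by term:
  ∫_0^1 6*x^5 dx = 1;  ∫_0^1 -10*x^4 dx = -2;  ∫_0^1 6*x^3 dx = 3/2;
  ∫_0^1 -2*x^2 dx = -2/3.
Sum: 1 − 2 + 3/2 − 2/3 = -1/6.
So RHS = -∫_0^1 v(x) φ(x) dx = 1/6.
LHS = RHS, so the identity holds for this test φ.
Moreover u is smooth here and v(x) = u'(x) = -6*x**2 + 4*x - 2 pointwise, so the identity holds for every test function. Hence v is the weak derivative of u.


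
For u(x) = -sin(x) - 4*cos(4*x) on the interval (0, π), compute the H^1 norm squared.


||u||_{H^1(0,π)}^2 = -272/15 + 137*π

u'(x) = 16*sin(4*x) - cos(x).
Expand u² and (u')² and integrate term by term on (0, π), using: for integers n ≥ 1, ∫_0^π sin²(nx) dx = ∫_0^π cos²(nx) dx = π/2; for n ≠ n', ∫_0^π sin(nx)sin(n'x) dx = ∫_0^π cos(nx)cos(n'x) dx = 0; and by product-to-sum, ∫_0^π sin(nx)cos(n'x) dx = ½∫_0^π [sin((n+n')x) + sin((n−n')x)] dx, which is 0 when n+n' is even and 2n/(n²−n'²) when n+n' is odd (it need not vanish on (0, π)).
  u² squared terms: (-1)²·∫sin(x)² dx = 1·π/2 = π/2;  (-4)²·∫cos(4x)² dx = 16·π/2 = 8*π.
  u² cross terms: 2·(-1)·(-4)·∫sin(x)·cos(4x) dx = 8·(-2/15) = -16/15.
  So ∫_0^π u² dx = π/2 + 8*π − 16/15 = -16/15 + 17*π/2.
  (u')² squared terms: (-1)²·∫cos(x)² dx = 1·π/2 = π/2;  (16)²·∫sin(4x)² dx = 256·π/2 = 128*π.
  (u')² cross terms: 2·(-1)·(16)·∫cos(x)·sin(4x) dx = -32·(8/15) = -256/15.
  So ∫_0^π (u')² dx = π/2 + 128*π − 256/15 = -256/15 + 257*π/2.
||u||_{H^1}^2 = (-16/15 + 17*π/2) + (-256/15 + 257*π/2) = -272/15 + 137*π.


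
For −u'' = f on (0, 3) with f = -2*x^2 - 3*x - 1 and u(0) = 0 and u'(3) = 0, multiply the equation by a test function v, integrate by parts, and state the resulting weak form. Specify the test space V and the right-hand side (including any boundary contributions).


V = {v ∈ H^1(0, 3) : v(0) = 0} (test functions vanish at x = 0 where u is specified); weak form: ∫_0^3 u'v' dx = ∫_0^3 (-2*x^2 - 3*x - 1) v dx for all v ∈ V.

Multiply both sides by a test function v and integrate from 0 to 3:
  ∫_0^3 −u''(x) v(x) dx = ∫_0^3 f(x) v(x) dx.
Integrate the LHS by parts once:
  ∫_0^3 −u'' v dx = −[u'(x) v(x)]_0^3 + ∫_0^3 u'(x) v'(x) dx.
Thus ∫_0^3 u'(x) v'(x) dx = ∫_0^3 f(x) v(x) dx + [u'(x) v(x)]_0^3.
Choose V so that boundary terms are either known or forced to vanish.
Mixed BC: u(0) = 0 (Dirichlet) and u'(3) = 0 (Neumann). Define V = {v ∈ H^1(0, 3) : v(0) = 0}. Then [u' v]_0^3 = u'(3)·v(3) − u'(0)·0 = 0.
Weak formulation: find u (satisfying any essential BC) such that ∫_0^3 u'(x) v'(x) dx = ∫_0^3 f v dx for all v ∈ V (Dirichlet at 0 absorbed into V; the Neumann datum at x = 3 is zero, so no boundary term remains).
Substituting f(x) = -2*x^2 - 3*x - 1, the right-hand side is ∫_0^3 (-2*x^2 - 3*x - 1) v dx.


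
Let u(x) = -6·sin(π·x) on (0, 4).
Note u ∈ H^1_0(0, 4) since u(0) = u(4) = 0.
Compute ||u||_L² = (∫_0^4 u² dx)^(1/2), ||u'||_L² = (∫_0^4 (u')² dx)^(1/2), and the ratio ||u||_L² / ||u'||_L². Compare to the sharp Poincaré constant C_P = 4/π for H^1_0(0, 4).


||u||_L² / ||u'||_L² = 1/π < C_P = 4/π.

u(x) = -6·sin(π·x), so u'(x) = -6*π*cos(π*x).
Writing u(x) = A·sin(kπx/L) with A = -6 and k = 4, use ∫_0^L sin²(kπx/L) dx = L/2 and ∫_0^L cos²(kπx/L) dx = L/2.
u² = 36·sin²(π·x) and (u')² = 36*π^2·cos²(π·x), and each of sin², cos² integrates to L/2 = 2 over (0, 4).
∫_0^4 u² dx = 72, so ||u||_L² = 6*sqrt(2).
∫_0^4 (u')² dx = 72*π^2, so ||u'||_L² = 6*sqrt(2)*π.
Ratio ||u||_L² / ||u'||_L² = 1/π.
Sharp Poincaré constant on H^1_0(0, 4) is C_P = L/π = 4/π, achieved by sin(π/4·x).
This is the k = 4 harmonic; the ratio L/(kπ) is strictly less than C_P = L/π, consistent with the sharp inequality ||u||_L² ≤ C_P ||u'||_L².


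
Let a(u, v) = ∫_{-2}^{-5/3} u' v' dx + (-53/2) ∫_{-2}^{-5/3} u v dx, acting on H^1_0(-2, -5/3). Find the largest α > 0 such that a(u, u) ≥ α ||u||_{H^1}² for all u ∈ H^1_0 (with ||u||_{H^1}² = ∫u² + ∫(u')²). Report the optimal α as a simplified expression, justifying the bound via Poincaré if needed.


α = (-53 + 18*π^2)/(2*(1 + 9*π^2))

Coercivity of a(·,·) on H^1_0(-2, -5/3) means a(u, u) ≥ α ||u||_{H^1}² for every u ∈ H^1_0.
The interval has length L = 1/3, and Poincaré/coercivity depend only on L. Here a(u, u) = ∫(u')² + (-53/2)·∫u².
Here c = -53/2 < 0 with |c| < (π/L)² = 9*π^2, so coercivity still holds. The condition a(u,u) ≥ α||u||_{H^1}² reads (1−α)∫(u')² ≥ (α−c)∫u². Any admissible α is ≤ 1 (rapidly oscillating u have ∫u²/∫(u')² → 0), and α = 1 would force 0 ≥ (1−c)∫u², impossible since c < 1; so 1−α > 0. By the sharp Poincaré inequality on H^1_0 of an interval of length L, ∫(u')² ≥ (π/L)²∫u² with equality for the first sine mode sin(π(x−x₀)/L) (x₀ the left endpoint), so the inequality holds for all u iff (1−α)(π/L)² ≥ α − c, i.e. α ≤ ((π/L)² + c)/((π/L)² + 1) = (1 + c(L/π)²)/(1 + (L/π)²). (Direct route, valid since c ≤ 0: Poincaré gives c∫u² ≥ c(L/π)²∫(u')², so a(u,u) ≥ (1 + c(L/π)²)∫(u')², while ||u||_{H^1}² ≤ (1 + (L/π)²)∫(u')²; dividing yields the same α.) With (π/L)² = 9*π^2 and c = -53/2, the largest admissible constant is α = ((π/L)² + c)/((π/L)² + 1).
Simplifying, α = (-53 + 18*π^2)/(2*(1 + 9*π^2)).


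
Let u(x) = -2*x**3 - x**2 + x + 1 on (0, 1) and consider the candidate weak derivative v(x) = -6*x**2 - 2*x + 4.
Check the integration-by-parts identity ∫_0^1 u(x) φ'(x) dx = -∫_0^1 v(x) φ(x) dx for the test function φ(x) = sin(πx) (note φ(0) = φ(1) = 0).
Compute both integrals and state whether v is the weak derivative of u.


LHS = -24/π^3 + 6/π, RHS = -24/π^3. No, v is not the weak derivative of u.

u(x) = -2*x**3 - x**2 + x + 1, classical derivative u'(x) = -6*x**2 - 2*x + 1.
φ(x) = sin(πx), so φ'(x) = π*cos(π*x).
Note φ(0) = φ(1) = 0, so the boundary term u·φ vanishes.
LHS = ∫_0^1 u(x) φ'(x) dx = ∫_0^1 (-2*π*x^3*cos(π*x) - π*x^2*cos(π*x) + π*x*cos(π*x) + π*cos(π*x)) dx. Term by term:
  ∫_0^1 π*cos(π*x) dx = 0;  ∫_0^1 π*x*cos(π*x) dx = -2/π;  ∫_0^1 -π*x^2*cos(π*x) dx = 2/π;
  ∫_0^1 -2*π*x^3*cos(π*x) dx = -24/π^3 + 6/π.
Sum: 0 − 2/π + 2/π + -24/π^3 + 6/π = -24/π^3 + 6/π.
So LHS = -24/π^3 + 6/π.
∫_0^1 v(x) φ(x) dx = ∫_0^1 (-6*x^2*sin(π*x) - 2*x*sin(π*x) + 4*sin(π*x)) dx. Term by term:
  ∫_0^1 4*sin(π*x) dx = 8/π;  ∫_0^1 -6*x^2*sin(π*x) dx = -6/π + 24/π^3;  ∫_0^1 -2*x*sin(π*x) dx = -2/π.
Sum: 8/π + -6/π + 24/π^3 − 2/π = 24/π^3.
So RHS = -∫_0^1 v(x) φ(x) dx = -24/π^3.
LHS − RHS = 6/π ≠ 0, so the identity fails.
(For a valid weak derivative the identity must hold for EVERY test function, in particular this one. The failure shows v is NOT the weak derivative of u.)
Correct weak derivative would be u'(x) = -6*x**2 - 2*x + 1.


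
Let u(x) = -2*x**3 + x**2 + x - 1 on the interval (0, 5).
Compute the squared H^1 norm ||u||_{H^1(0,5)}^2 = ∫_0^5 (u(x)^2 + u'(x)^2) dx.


||u||_{H^1}^2 = 2171345/42

The H^1 norm (squared) on an interval (0, L) is
  ||u||_{H^1}^2 = ∫_0^L u(x)^2 dx + ∫_0^L u'(x)^2 dx.
Compute u'(x) = -6*x**2 + 2*x + 1.
Then u(x)^2 = 4*x**6 - 4*x**5 - 3*x**4 + 6*x**3 - x**2 - 2*x + 1 and u'(x)^2 = 36*x**4 - 24*x**3 - 8*x**2 + 4*x + 1.
Integrate each monomial from 0 to 5 using ∫_0^5 c·x^n dx = c·5^(n+1)/(n+1):
  ∫_0^5 u(x)^2 dx = ∫_0^5 (4*x^6 - 4*x^5 - 3*x^4 + 6*x^3 - x^2 - 2*x + 1) dx. Term by term:
    ∫_0^5 4*x^6 dx = 312500/7;  ∫_0^5 -4*x^5 dx = -31250/3;  ∫_0^5 -3*x^4 dx = -1875;
    ∫_0^5 6*x^3 dx = 1875/2;  ∫_0^5 -x^2 dx = -125/3;  ∫_0^5 -2*x dx = -25;
    ∫_0^5 1 dx = 5.
  Sum: 312500/7 − 31250/3 − 1875 + 1875/2 − 125/3 − 25 + 5 = 1395535/42.
  ∫_0^5 u'(x)^2 dx = ∫_0^5 (36*x^4 - 24*x^3 - 8*x^2 + 4*x + 1) dx. Term by term:
    ∫_0^5 36*x^4 dx = 22500;  ∫_0^5 -24*x^3 dx = -3750;  ∫_0^5 -8*x^2 dx = -1000/3;
    ∫_0^5 4*x dx = 50;  ∫_0^5 1 dx = 5.
  Sum: 22500 − 3750 − 1000/3 + 50 + 5 = 55415/3.
Adding: ||u||_{H^1}^2 = 1395535/42 + 55415/3 = 2171345/42.


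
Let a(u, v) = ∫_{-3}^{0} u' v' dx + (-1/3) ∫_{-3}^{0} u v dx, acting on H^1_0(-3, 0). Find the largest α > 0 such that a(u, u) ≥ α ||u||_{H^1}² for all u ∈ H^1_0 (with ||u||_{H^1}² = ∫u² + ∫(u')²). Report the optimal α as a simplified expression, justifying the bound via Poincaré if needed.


α = (-3 + π^2)/(9 + π^2)

Coercivity of a(·,·) on H^1_0(-3, 0) means a(u, u) ≥ α ||u||_{H^1}² for every u ∈ H^1_0.
The interval has length L = 3, and Poincaré/coercivity depend only on L. Here a(u, u) = ∫(u')² + (-1/3)·∫u².
Here c = -1/3 < 0 with |c| < (π/L)² = π^2/9, so coercivity still holds. The condition a(u,u) ≥ α||u||_{H^1}² reads (1−α)∫(u')² ≥ (α−c)∫u². Any admissible α is ≤ 1 (rapidly oscillating u have ∫u²/∫(u')² → 0), and α = 1 would force 0 ≥ (1−c)∫u², impossible since c < 1; so 1−α > 0. By the sharp Poincaré inequality on H^1_0 of an interval of length L, ∫(u')² ≥ (π/L)²∫u² with equality for the first sine mode sin(π(x−x₀)/L) (x₀ the left endpoint), so the inequality holds for all u iff (1−α)(π/L)² ≥ α − c, i.e. α ≤ ((π/L)² + c)/((π/L)² + 1) = (1 + c(L/π)²)/(1 + (L/π)²). (Direct route, valid since c ≤ 0: Poincaré gives c∫u² ≥ c(L/π)²∫(u')², so a(u,u) ≥ (1 + c(L/π)²)∫(u')², while ||u||_{H^1}² ≤ (1 + (L/π)²)∫(u')²; dividing yields the same α.) With (π/L)² = π^2/9 and c = -1/3, the largest admissible constant is α = ((π/L)² + c)/((π/L)² + 1).
Simplifying, α = (-3 + π^2)/(9 + π^2).


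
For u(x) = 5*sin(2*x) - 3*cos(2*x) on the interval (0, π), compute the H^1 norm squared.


||u||_{H^1(0,π)}^2 = 85*π

u'(x) = 6*sin(2*x) + 10*cos(2*x).
Expand u² and (u')² and integrate term by term on (0, π), using: for integers n ≥ 1, ∫_0^π sin²(nx) dx = ∫_0^π cos²(nx) dx = π/2; for n ≠ n', ∫_0^π sin(nx)sin(n'x) dx = ∫_0^π cos(nx)cos(n'x) dx = 0; and by product-to-sum, ∫_0^π sin(nx)cos(n'x) dx = ½∫_0^π [sin((n+n')x) + sin((n−n')x)] dx, which is 0 when n+n' is even and 2n/(n²−n'²) when n+n' is odd (it need not vanish on (0, π)).
  u² squared terms: (-3)²·∫cos(2x)² dx = 9·π/2 = 9*π/2;  (5)²·∫sin(2x)² dx = 25·π/2 = 25*π/2.
  u² cross terms: 2·(-3)·(5)·∫cos(2x)·sin(2x) dx = -30·(0) = 0.
  So ∫_0^π u² dx = 9*π/2 + 25*π/2 + 0 = 17*π.
  (u')² squared terms: (6)²·∫sin(2x)² dx = 36·π/2 = 18*π;  (10)²·∫cos(2x)² dx = 100·π/2 = 50*π.
  (u')² cross terms: 2·(6)·(10)·∫sin(2x)·cos(2x) dx = 120·(0) = 0.
  So ∫_0^π (u')² dx = 18*π + 50*π + 0 = 68*π.
||u||_{H^1}^2 = (17*π) + (68*π) = 85*π.


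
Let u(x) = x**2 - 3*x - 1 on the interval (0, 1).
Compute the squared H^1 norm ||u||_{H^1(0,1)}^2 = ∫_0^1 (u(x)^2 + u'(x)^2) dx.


||u||_{H^1}^2 = 281/30

The H^1 norm (squared) on an interval (0, L) is
  ||u||_{H^1}^2 = ∫_0^L u(x)^2 dx + ∫_0^L u'(x)^2 dx.
Compute u'(x) = 2*x - 3.
Then u(x)^2 = x**4 - 6*x**3 + 7*x**2 + 6*x + 1 and u'(x)^2 = 4*x**2 - 12*x + 9.
Integrate each monomial from 0 to 1 using ∫_0^1 c·x^n dx = c·1^(n+1)/(n+1):
  ∫_0^1 u(x)^2 dx = ∫_0^1 (x^4 - 6*x^3 + 7*x^2 + 6*x + 1) dx. Term by term:
    ∫_0^1 x^4 dx = 1/5;  ∫_0^1 -6*x^3 dx = -3/2;  ∫_0^1 7*x^2 dx = 7/3;
    ∫_0^1 6*x dx = 3;  ∫_0^1 1 dx = 1.
  Sum: 1/5 − 3/2 + 7/3 + 3 + 1 = 151/30.
  ∫_0^1 u'(x)^2 dx = ∫_0^1 (4*x^2 - 12*x + 9) dx. Term by term:
    ∫_0^1 4*x^2 dx = 4/3;  ∫_0^1 -12*x dx = -6;  ∫_0^1 9 dx = 9.
  Sum: 4/3 − 6 + 9 = 13/3.
Adding: ||u||_{H^1}^2 = 151/30 + 13/3 = 281/30.


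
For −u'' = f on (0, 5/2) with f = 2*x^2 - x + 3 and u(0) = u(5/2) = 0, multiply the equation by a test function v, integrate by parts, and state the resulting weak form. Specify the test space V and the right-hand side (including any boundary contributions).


V = H^1_0(0, 5/2) (so v(0) = v(5/2) = 0); weak form: ∫_0^5/2 u'v' dx = ∫_0^5/2 (2*x^2 - x + 3) v dx for all v ∈ V.

Multiply both sides by a test function v and integrate from 0 to 5/2:
  ∫_0^5/2 −u''(x) v(x) dx = ∫_0^5/2 f(x) v(x) dx.
Integrate the LHS by parts once:
  ∫_0^5/2 −u'' v dx = −[u'(x) v(x)]_0^5/2 + ∫_0^5/2 u'(x) v'(x) dx.
Thus ∫_0^5/2 u'(x) v'(x) dx = ∫_0^5/2 f(x) v(x) dx + [u'(x) v(x)]_0^5/2.
Choose V so that boundary terms are either known or forced to vanish.
u is Dirichlet: u(0) = u(5/2) = 0. Let V = H^1_0(0, 5/2); then v(0) = v(5/2) = 0, and [u' v]_0^5/2 = 0.
Weak formulation: find u (satisfying any essential BC) such that ∫_0^5/2 u'(x) v'(x) dx = ∫_0^5/2 f v dx for all v ∈ V.
Substituting f(x) = 2*x^2 - x + 3, the right-hand side is ∫_0^5/2 (2*x^2 - x + 3) v dx.


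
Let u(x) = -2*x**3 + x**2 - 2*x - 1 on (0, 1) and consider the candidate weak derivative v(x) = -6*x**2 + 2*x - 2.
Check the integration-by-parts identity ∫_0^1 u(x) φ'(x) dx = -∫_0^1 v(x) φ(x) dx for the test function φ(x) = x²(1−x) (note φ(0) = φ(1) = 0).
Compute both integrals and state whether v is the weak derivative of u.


LHS = 4/15, RHS = 4/15. Yes, v = u' weakly.

u(x) = -2*x**3 + x**2 - 2*x - 1, classical derivative u'(x) = -6*x**2 + 2*x - 2.
φ(x) = x²(1−x), so φ'(x) = x*(2 - 3*x).
Note φ(0) = φ(1) = 0, so the boundary term u·φ vanishes.
LHS = ∫_0^1 u(x) φ'(x) dx = ∫_0^1 (6*x^5 - 7*x^4 + 8*x^3 - x^2 - 2*x) dx. Term by term:
  ∫_0^1 6*x^5 dx = 1;  ∫_0^1 -7*x^4 dx = -7/5;  ∫_0^1 8*x^3 dx = 2;
  ∫_0^1 -x^2 dx = -1/3;  ∫_0^1 -2*x dx = -1.
Sum: 1 − 7/5 + 2 − 1/3 − 1 = 4/15.
So LHS = 4/15.
∫_0^1 v(x) φ(x) dx = ∫_0^1 (6*x^5 - 8*x^4 + 4*x^3 - 2*x^2) dx. Term by term:
  ∫_0^1 6*x^5 dx = 1;  ∫_0^1 -8*x^4 dx = -8/5;  ∫_0^1 4*x^3 dx = 1;
  ∫_0^1 -2*x^2 dx = -2/3.
Sum: 1 − 8/5 + 1 − 2/3 = -4/15.
So RHS = -∫_0^1 v(x) φ(x) dx = 4/15.
LHS = RHS, so the identity holds for this test φ.
Moreover u is smooth here and v(x) = u'(x) = -6*x**2 + 2*x - 2 pointwise, so the identity holds for every test function. Hence v is the weak derivative of u.


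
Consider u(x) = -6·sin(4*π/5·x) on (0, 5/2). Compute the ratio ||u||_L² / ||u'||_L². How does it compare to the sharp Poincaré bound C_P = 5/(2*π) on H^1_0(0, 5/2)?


||u||_L² / ||u'||_L² = 5/(4*π) < C_P = 5/(2*π).

u(x) = -6·sin(4*π/5·x), so u'(x) = -24*π*cos(4*π*x/5)/5.
Writing u(x) = A·sin(kπx/L) with A = -6 and k = 2, use ∫_0^L sin²(kπx/L) dx = L/2 and ∫_0^L cos²(kπx/L) dx = L/2.
u² = 36·sin²(4*π/5·x) and (u')² = 576*π^2/25·cos²(4*π/5·x), and each of sin², cos² integrates to L/2 = 5/4 over (0, 5/2).
∫_0^5/2 u² dx = 45, so ||u||_L² = 3*sqrt(5).
∫_0^5/2 (u')² dx = 144*π^2/5, so ||u'||_L² = 12*sqrt(5)*π/5.
Ratio ||u||_L² / ||u'||_L² = 5/(4*π).
Sharp Poincaré constant on H^1_0(0, 5/2) is C_P = L/π = 5/(2*π), achieved by sin(2*π/5·x).
This is the k = 2 harmonic; the ratio L/(kπ) is strictly less than C_P = L/π, consistent with the sharp inequality ||u||_L² ≤ C_P ||u'||_L².


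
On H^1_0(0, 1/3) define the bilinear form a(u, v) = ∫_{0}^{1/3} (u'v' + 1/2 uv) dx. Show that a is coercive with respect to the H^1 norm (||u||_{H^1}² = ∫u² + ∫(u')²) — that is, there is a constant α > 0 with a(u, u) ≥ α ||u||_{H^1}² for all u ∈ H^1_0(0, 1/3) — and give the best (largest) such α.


α = (1 + 18*π^2)/(2*(1 + 9*π^2))

Coercivity of a(·,·) on H^1_0(0, 1/3) means a(u, u) ≥ α ||u||_{H^1}² for every u ∈ H^1_0.
The interval has length L = 1/3, and Poincaré/coercivity depend only on L. Here a(u, u) = ∫(u')² + (1/2)·∫u².
Here 0 < c = 1/2 < 1. The condition a(u,u) ≥ α||u||_{H^1}² reads (1−α)∫(u')² ≥ (α−c)∫u². Any admissible α is ≤ 1 (rapidly oscillating u have ∫u²/∫(u')² → 0), and α = 1 would force 0 ≥ (1−c)∫u², impossible since c < 1; so 1−α > 0. By the sharp Poincaré inequality on H^1_0 of an interval of length L, ∫(u')² ≥ (π/L)²∫u² with equality for the first sine mode sin(π(x−x₀)/L) (x₀ the left endpoint), so the inequality holds for all u iff (1−α)(π/L)² ≥ α − c, i.e. α ≤ ((π/L)² + c)/((π/L)² + 1) = (1 + c(L/π)²)/(1 + (L/π)²). With (π/L)² = 9*π^2 and c = 1/2, the largest admissible constant is α = ((π/L)² + c)/((π/L)² + 1).
Simplifying, α = (1 + 18*π^2)/(2*(1 + 9*π^2)).


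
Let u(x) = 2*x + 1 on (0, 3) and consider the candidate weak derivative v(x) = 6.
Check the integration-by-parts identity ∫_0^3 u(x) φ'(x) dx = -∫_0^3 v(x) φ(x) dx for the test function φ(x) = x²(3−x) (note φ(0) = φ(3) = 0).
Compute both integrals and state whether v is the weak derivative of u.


LHS = -27/2, RHS = -81/2. No, v is not the weak derivative of u.

u(x) = 2*x + 1, classical derivative u'(x) = 2.
φ(x) = x²(3−x), so φ'(x) = 3*x*(2 - x).
Note φ(0) = φ(3) = 0, so the boundary term u·φ vanishes.
LHS = ∫_0^3 u(x) φ'(x) dx = ∫_0^3 (-6*x^3 + 9*x^2 + 6*x) dx. Term by term:
  ∫_0^3 -6*x^3 dx = -243/2;  ∫_0^3 9*x^2 dx = 81;  ∫_0^3 6*x dx = 27.
Sum: -243/2 + 81 + 27 = -27/2.
So LHS = -27/2.
∫_0^3 v(x) φ(x) dx = ∫_0^3 (-6*x^3 + 18*x^2) dx. Term by term:
  ∫_0^3 -6*x^3 dx = -243/2;  ∫_0^3 18*x^2 dx = 162.
Sum: -243/2 + 162 = 81/2.
So RHS = -∫_0^3 v(x) φ(x) dx = -81/2.
LHS − RHS = 27 ≠ 0, so the identity fails.
(For a valid weak derivative the identity must hold for EVERY test function, in particular this one. The failure shows v is NOT the weak derivative of u.)
Correct weak derivative would be u'(x) = 2.


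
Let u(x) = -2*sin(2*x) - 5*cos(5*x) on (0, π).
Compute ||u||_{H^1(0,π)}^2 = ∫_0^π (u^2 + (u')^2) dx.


||u||_{H^1(0,π)}^2 = -2080/21 + 335*π

u'(x) = 25*sin(5*x) - 4*cos(2*x).
Expand u² and (u')² and integrate term by term on (0, π), using: for integers n ≥ 1, ∫_0^π sin²(nx) dx = ∫_0^π cos²(nx) dx = π/2; for n ≠ n', ∫_0^π sin(nx)sin(n'x) dx = ∫_0^π cos(nx)cos(n'x) dx = 0; and by product-to-sum, ∫_0^π sin(nx)cos(n'x) dx = ½∫_0^π [sin((n+n')x) + sin((n−n')x)] dx, which is 0 when n+n' is even and 2n/(n²−n'²) when n+n' is odd (it need not vanish on (0, π)).
  u² squared terms: (-5)²·∫cos(5x)² dx = 25·π/2 = 25*π/2;  (-2)²·∫sin(2x)² dx = 4·π/2 = 2*π.
  u² cross terms: 2·(-5)·(-2)·∫cos(5x)·sin(2x) dx = 20·(-4/21) = -80/21.
  So ∫_0^π u² dx = 25*π/2 + 2*π − 80/21 = -80/21 + 29*π/2.
  (u')² squared terms: (-4)²·∫cos(2x)² dx = 16·π/2 = 8*π;  (25)²·∫sin(5x)² dx = 625·π/2 = 625*π/2.
  (u')² cross terms: 2·(-4)·(25)·∫cos(2x)·sin(5x) dx = -200·(10/21) = -2000/21.
  So ∫_0^π (u')² dx = 8*π + 625*π/2 − 2000/21 = -2000/21 + 641*π/2.
||u||_{H^1}^2 = (-80/21 + 29*π/2) + (-2000/21 + 641*π/2) = -2080/21 + 335*π.


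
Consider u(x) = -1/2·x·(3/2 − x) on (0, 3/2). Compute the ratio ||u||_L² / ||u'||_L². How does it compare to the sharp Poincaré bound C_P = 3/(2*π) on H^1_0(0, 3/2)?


||u||_L² / ||u'||_L² = 3*sqrt(10)/20 < C_P = 3/(2*π).

u(x) = -1/2·x·(3/2 − x), so u'(x) = x - 3/4.
u(x) = -1/2·x·(3/2 − x) vanishes at x = 0 and x = 3/2, so u ∈ H^1_0(0, 3/2). Differentiate via the product rule and integrate the resulting polynomials term by term.
  ∫_0^3/2 u² dx = ∫_0^3/2 (x^4/4 - 3*x^3/4 + 9*x^2/16) dx. Term by term:
    ∫_0^3/2 x^4/4 dx = 243/640;  ∫_0^3/2 -3*x^3/4 dx = -243/256;  ∫_0^3/2 9*x^2/16 dx = 81/128.
  Sum: 243/640 − 243/256 + 81/128 = 81/1280.
  ∫_0^3/2 (u')² dx = ∫_0^3/2 (x^2 - 3*x/2 + 9/16) dx. Term by term:
    ∫_0^3/2 x^2 dx = 9/8;  ∫_0^3/2 -3*x/2 dx = -27/16;  ∫_0^3/2 9/16 dx = 27/32.
  Sum: 9/8 − 27/16 + 27/32 = 9/32.
∫_0^3/2 u² dx = 81/1280, so ||u||_L² = 9*sqrt(5)/80.
∫_0^3/2 (u')² dx = 9/32, so ||u'||_L² = 3*sqrt(2)/8.
Ratio ||u||_L² / ||u'||_L² = 3*sqrt(10)/20.
Sharp Poincaré constant on H^1_0(0, 3/2) is C_P = L/π = 3/(2*π), achieved by sin(2*π/3·x).
A polynomial bump cannot attain the sharp Poincaré constant (only the first sine eigenfunction does), so the ratio is strictly less than C_P, consistent with ||u||_L² ≤ C_P ||u'||_L².


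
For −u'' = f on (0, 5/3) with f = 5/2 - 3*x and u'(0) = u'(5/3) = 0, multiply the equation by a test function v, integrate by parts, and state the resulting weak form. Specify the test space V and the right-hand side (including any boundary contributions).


V = H^1(0, 5/3) (no boundary constraint on v; u is determined up to an additive constant); weak form: ∫_0^5/3 u'v' dx = ∫_0^5/3 (5/2 - 3*x) v dx for all v ∈ V.

Multiply both sides by a test function v and integrate from 0 to 5/3:
  ∫_0^5/3 −u''(x) v(x) dx = ∫_0^5/3 f(x) v(x) dx.
Integrate the LHS by parts once:
  ∫_0^5/3 −u'' v dx = −[u'(x) v(x)]_0^5/3 + ∫_0^5/3 u'(x) v'(x) dx.
Thus ∫_0^5/3 u'(x) v'(x) dx = ∫_0^5/3 f(x) v(x) dx + [u'(x) v(x)]_0^5/3.
Choose V so that boundary terms are either known or forced to vanish.
u has homogeneous Neumann: u'(0) = u'(5/3) = 0. So [u' v]_0^5/3 = 0·v(5/3) − 0·v(0) = 0 for any v; take V = H^1(0, 5/3).
Weak formulation: find u (satisfying any essential BC) such that ∫_0^5/3 u'(x) v'(x) dx = ∫_0^5/3 f v dx for all v ∈ V (homogeneous Neumann, so boundary terms vanish).
Substituting f(x) = 5/2 - 3*x, the right-hand side is ∫_0^5/3 (5/2 - 3*x) v dx.
Compatibility check (pure Neumann): taking v ≡ 1 ∈ V gives 0 = ∫_0^5/3 f dx + (0) − (0), i.e. ∫_0^5/3 f dx must equal u'(0) − u'(5/3) = 0. Indeed ∫_0^5/3 (5/2 - 3*x) dx = 0, so the data are compatible. The solution is then unique only up to an additive constant (fix it e.g. by requiring ∫_0^5/3 u dx = 0).


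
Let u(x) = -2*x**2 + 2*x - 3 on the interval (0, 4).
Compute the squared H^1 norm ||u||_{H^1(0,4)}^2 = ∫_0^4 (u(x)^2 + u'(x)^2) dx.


||u||_{H^1}^2 = 12268/15

The H^1 norm (squared) on an interval (0, L) is
  ||u||_{H^1}^2 = ∫_0^L u(x)^2 dx + ∫_0^L u'(x)^2 dx.
Compute u'(x) = 2 - 4*x.
Then u(x)^2 = 4*x**4 - 8*x**3 + 16*x**2 - 12*x + 9 and u'(x)^2 = 16*x**2 - 16*x + 4.
Integrate each monomial from 0 to 4 using ∫_0^4 c·x^n dx = c·4^(n+1)/(n+1):
  ∫_0^4 u(x)^2 dx = ∫_0^4 (4*x^4 - 8*x^3 + 16*x^2 - 12*x + 9) dx. Term by term:
    ∫_0^4 4*x^4 dx = 4096/5;  ∫_0^4 -8*x^3 dx = -512;  ∫_0^4 16*x^2 dx = 1024/3;
    ∫_0^4 -12*x dx = -96;  ∫_0^4 9 dx = 36.
  Sum: 4096/5 − 512 + 1024/3 − 96 + 36 = 8828/15.
  ∫_0^4 u'(x)^2 dx = ∫_0^4 (16*x^2 - 16*x + 4) dx. Term by term:
    ∫_0^4 16*x^2 dx = 1024/3;  ∫_0^4 -16*x dx = -128;  ∫_0^4 4 dx = 16.
  Sum: 1024/3 − 128 + 16 = 688/3.
Adding: ||u||_{H^1}^2 = 8828/15 + 688/3 = 12268/15.


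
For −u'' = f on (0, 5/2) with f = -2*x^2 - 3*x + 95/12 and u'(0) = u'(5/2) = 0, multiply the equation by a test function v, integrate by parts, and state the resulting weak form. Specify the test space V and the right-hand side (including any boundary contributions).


V = H^1(0, 5/2) (no boundary constraint on v; u is determined up to an additive constant); weak form: ∫_0^5/2 u'v' dx = ∫_0^5/2 (-2*x^2 - 3*x + 95/12) v dx for all v ∈ V.

Multiply both sides by a test function v and integrate from 0 to 5/2:
  ∫_0^5/2 −u''(x) v(x) dx = ∫_0^5/2 f(x) v(x) dx.
Integrate the LHS by parts once:
  ∫_0^5/2 −u'' v dx = −[u'(x) v(x)]_0^5/2 + ∫_0^5/2 u'(x) v'(x) dx.
Thus ∫_0^5/2 u'(x) v'(x) dx = ∫_0^5/2 f(x) v(x) dx + [u'(x) v(x)]_0^5/2.
Choose V so that boundary terms are either known or forced to vanish.
u has homogeneous Neumann: u'(0) = u'(5/2) = 0. So [u' v]_0^5/2 = 0·v(5/2) − 0·v(0) = 0 for any v; take V = H^1(0, 5/2).
Weak formulation: find u (satisfying any essential BC) such that ∫_0^5/2 u'(x) v'(x) dx = ∫_0^5/2 f v dx for all v ∈ V (homogeneous Neumann, so boundary terms vanish).
Substituting f(x) = -2*x^2 - 3*x + 95/12, the right-hand side is ∫_0^5/2 (-2*x^2 - 3*x + 95/12) v dx.
Compatibility check (pure Neumann): taking v ≡ 1 ∈ V gives 0 = ∫_0^5/2 f dx + (0) − (0), i.e. ∫_0^5/2 f dx must equal u'(0) − u'(5/2) = 0. Indeed ∫_0^5/2 (-2*x^2 - 3*x + 95/12) dx = 0, so the data are compatible. The solution is then unique only up to an additive constant (fix it e.g. by requiring ∫_0^5/2 u dx = 0).
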